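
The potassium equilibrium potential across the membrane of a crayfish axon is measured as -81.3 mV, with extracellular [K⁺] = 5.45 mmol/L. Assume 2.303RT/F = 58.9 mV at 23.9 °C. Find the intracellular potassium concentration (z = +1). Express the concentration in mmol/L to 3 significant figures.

Nernst: E = (58.9/1) · log₁₀([out]/[in]), so log₁₀([out]/[in]) = -81.3 × 1 / 58.9 = -1.3803.
[out]/[in] = 10^(-1.3803) = 0.04166.
[in] = 5.45 / 0.04166 = 130.8 mmol/L.

131 mmol/L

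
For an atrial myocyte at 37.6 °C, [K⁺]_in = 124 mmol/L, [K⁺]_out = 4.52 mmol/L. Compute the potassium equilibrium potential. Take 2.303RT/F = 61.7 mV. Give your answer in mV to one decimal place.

-88.7 mV

E = (61.7/z) · log₁₀([K⁺]_out/[K⁺]_in) with z = +1.
= (61.7/1) · log₁₀(4.52/124) = 61.70 · log₁₀(0.03645)
= 61.70 · (-1.4383) = -88.74 mV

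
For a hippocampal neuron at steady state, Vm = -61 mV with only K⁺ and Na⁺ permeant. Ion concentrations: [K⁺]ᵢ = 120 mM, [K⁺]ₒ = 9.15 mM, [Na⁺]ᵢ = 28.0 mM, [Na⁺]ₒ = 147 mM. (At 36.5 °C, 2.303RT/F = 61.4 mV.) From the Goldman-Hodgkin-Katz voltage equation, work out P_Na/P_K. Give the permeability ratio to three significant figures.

Let α = P_Na/P_K. GHK: Vm = 61.4·log₁₀[(Kₒ + α·Naₒ)/(Kᵢ + α·Naᵢ)].
10^(Vm/61.4) = 10^(-61.0/61.4) = 0.10151
So 0.10151·(Kᵢ + α·Naᵢ) = Kₒ + α·Naₒ → α = (0.10151·120.0 − 9.15) / (147.0 − 0.10151·28.0)
α = (12.18 − 9.15) / (147.0 − 2.842) = 3.031/144.2 = 0.02103

0.0210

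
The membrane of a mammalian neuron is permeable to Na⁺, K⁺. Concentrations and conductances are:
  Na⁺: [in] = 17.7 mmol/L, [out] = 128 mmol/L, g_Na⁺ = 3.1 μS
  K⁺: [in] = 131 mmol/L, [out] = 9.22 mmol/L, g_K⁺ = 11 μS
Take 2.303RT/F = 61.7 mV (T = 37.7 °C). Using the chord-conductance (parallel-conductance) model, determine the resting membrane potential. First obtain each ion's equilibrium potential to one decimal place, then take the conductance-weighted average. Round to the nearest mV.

-44 mV

E_Na⁺ = (61.7/1)·log₁₀(128/17.7) = 53.0 mV
E_K⁺ = (61.7/1)·log₁₀(9.22/131) = -71.1 mV
Vm = (Σ gᵢEᵢ)/(Σ gᵢ) = (3.1·53.0 + 11·-71.1) / (3.1 + 11)
= -617.80 / 14.1 = -43.82 mV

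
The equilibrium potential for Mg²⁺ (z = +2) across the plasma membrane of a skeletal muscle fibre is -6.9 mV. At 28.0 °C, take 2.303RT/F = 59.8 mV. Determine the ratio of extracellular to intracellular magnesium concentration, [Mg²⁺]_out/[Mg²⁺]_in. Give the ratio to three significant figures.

log₁₀([out]/[in]) = E·z/(59.8) = -6.9 × 2 / 59.8 = -0.2308
[out]/[in] = 10^(-0.2308) = 0.5878

0.588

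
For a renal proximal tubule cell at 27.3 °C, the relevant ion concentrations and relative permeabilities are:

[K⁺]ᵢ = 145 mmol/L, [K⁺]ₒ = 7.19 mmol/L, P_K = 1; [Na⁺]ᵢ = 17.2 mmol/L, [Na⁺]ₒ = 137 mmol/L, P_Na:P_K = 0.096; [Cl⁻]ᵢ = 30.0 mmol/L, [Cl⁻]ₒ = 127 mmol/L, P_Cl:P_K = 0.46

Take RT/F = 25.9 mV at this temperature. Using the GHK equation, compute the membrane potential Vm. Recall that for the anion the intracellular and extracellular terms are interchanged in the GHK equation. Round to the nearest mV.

-46 mV

Vm = 25.9 · ln[(Σ P·[cation]ₒ + Σ P·[anion]ᵢ) / (Σ P·[cation]ᵢ + Σ P·[anion]ₒ)]
Numerator = 1×7.19 + 0.096×137 + 0.46×30.0 = 34.14
Denominator = 1×145 + 0.096×17.2 + 0.46×127 = 205.1
Vm = 25.9 · ln(0.16649) = 25.9 × (-1.7928) = -46.43 mV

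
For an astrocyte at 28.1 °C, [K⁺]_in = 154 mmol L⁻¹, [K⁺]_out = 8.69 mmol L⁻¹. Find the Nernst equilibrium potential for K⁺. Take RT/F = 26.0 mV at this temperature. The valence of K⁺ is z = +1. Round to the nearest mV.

E = (26.0/z) · ln([K⁺]_out/[K⁺]_in) with z = +1.
= (26.0/1) · ln(8.69/154) = 26.00 · ln(0.05643)
= 26.00 · (-2.8748) = -74.74 mV

-75 mV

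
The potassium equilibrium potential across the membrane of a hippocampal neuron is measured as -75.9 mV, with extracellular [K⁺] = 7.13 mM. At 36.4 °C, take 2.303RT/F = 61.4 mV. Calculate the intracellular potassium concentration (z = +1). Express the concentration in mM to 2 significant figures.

120 mM

Nernst: E = (61.4/1) · log₁₀([out]/[in]), so log₁₀([out]/[in]) = -75.9 × 1 / 61.4 = -1.2362.
[out]/[in] = 10^(-1.2362) = 0.05806.
[in] = 7.13 / 0.05806 = 122.8 mM.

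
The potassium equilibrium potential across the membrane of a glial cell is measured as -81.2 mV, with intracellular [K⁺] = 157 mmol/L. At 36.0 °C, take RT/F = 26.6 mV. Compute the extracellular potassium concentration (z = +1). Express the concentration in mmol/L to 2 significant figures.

7.4 mmol/L

Nernst: E = (26.6/1) · ln([out]/[in]), so ln([out]/[in]) = -81.2 × 1 / 26.6 = -3.0526.
[out]/[in] = e^(-3.0526) = 0.04723.
[out] = 0.04723 × 157 = 7.416 mmol/L.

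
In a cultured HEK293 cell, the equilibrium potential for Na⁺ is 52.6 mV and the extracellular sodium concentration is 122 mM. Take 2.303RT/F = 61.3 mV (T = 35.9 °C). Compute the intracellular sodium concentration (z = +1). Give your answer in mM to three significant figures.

Nernst: E = (61.3/1) · log₁₀([out]/[in]), so log₁₀([out]/[in]) = 52.6 × 1 / 61.3 = 0.8581.
[out]/[in] = 10^(0.8581) = 7.212.
[in] = 122 / 7.212 = 16.92 mM.

16.9 mM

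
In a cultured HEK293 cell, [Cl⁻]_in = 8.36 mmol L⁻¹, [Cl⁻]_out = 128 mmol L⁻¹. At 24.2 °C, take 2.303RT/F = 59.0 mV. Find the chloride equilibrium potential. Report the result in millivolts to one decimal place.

E = (59.0/z) · log₁₀([Cl⁻]_out/[Cl⁻]_in) with z = -1.
For an anion, dividing by z = -1 reverses the sign.
= (59.0/-1) · log₁₀(128/8.36) = -59.00 · log₁₀(15.31)
= -59.00 · (1.1850) = -69.92 mV

-69.9 mV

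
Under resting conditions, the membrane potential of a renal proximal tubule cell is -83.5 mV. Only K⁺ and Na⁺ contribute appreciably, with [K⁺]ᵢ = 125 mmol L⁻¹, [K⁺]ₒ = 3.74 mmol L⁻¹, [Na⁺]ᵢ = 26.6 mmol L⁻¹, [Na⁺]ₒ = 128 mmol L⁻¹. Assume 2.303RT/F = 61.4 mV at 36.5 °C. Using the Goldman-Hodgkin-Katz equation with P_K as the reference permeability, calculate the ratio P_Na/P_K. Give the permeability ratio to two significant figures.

0.014

Let α = P_Na/P_K. GHK: Vm = 61.4·log₁₀[(Kₒ + α·Naₒ)/(Kᵢ + α·Naᵢ)].
10^(Vm/61.4) = 10^(-83.5/61.4) = 0.043658
So 0.043658·(Kᵢ + α·Naᵢ) = Kₒ + α·Naₒ → α = (0.043658·125.0 − 3.74) / (128.0 − 0.043658·26.6)
α = (5.457 − 3.74) / (128.0 − 1.161) = 1.717/126.8 = 0.01354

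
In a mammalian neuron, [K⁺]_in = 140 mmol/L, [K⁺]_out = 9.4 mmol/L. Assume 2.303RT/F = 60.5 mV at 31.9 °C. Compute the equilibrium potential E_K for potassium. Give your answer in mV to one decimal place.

E = (60.5/z) · log₁₀([K⁺]_out/[K⁺]_in) with z = +1.
= (60.5/1) · log₁₀(9.4/140) = 60.50 · log₁₀(0.06714)
= 60.50 · (-1.1730) = -70.97 mV

-71.0 mV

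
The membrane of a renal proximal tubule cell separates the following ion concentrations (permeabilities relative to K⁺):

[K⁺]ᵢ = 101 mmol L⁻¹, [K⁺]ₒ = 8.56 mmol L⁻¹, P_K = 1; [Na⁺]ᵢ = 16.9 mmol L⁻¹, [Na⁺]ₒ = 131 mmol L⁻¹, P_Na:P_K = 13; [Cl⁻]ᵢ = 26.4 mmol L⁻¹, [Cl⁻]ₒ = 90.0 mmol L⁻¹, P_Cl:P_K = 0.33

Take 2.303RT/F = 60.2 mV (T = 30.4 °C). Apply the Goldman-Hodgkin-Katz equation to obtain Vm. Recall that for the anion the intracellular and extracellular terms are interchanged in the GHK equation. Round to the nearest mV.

Vm = 60.2 · log₁₀[(Σ P·[cation]ₒ + Σ P·[anion]ᵢ) / (Σ P·[cation]ᵢ + Σ P·[anion]ₒ)]
Numerator = 1×8.56 + 13×131 + 0.33×26.4 = 1720
Denominator = 1×101 + 13×16.9 + 0.33×90.0 = 350.4
Vm = 60.2 · log₁₀(4.9095) = 60.2 × (0.6910) = 41.60 mV

42 mV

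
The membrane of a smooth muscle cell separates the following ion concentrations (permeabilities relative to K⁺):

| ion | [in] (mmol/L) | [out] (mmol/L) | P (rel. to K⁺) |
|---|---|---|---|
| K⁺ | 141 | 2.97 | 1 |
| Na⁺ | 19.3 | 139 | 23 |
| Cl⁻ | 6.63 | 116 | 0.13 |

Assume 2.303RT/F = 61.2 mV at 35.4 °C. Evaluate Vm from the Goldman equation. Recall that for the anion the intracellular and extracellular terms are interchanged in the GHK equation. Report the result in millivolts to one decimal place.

44.5 mV

Vm = 61.2 · log₁₀[(Σ P·[cation]ₒ + Σ P·[anion]ᵢ) / (Σ P·[cation]ᵢ + Σ P·[anion]ₒ)]
Numerator = 1×2.97 + 23×139 + 0.13×6.63 = 3201
Denominator = 1×141 + 23×19.3 + 0.13×116 = 600
Vm = 61.2 · log₁₀(5.3349) = 61.2 × (0.7271) = 44.50 mV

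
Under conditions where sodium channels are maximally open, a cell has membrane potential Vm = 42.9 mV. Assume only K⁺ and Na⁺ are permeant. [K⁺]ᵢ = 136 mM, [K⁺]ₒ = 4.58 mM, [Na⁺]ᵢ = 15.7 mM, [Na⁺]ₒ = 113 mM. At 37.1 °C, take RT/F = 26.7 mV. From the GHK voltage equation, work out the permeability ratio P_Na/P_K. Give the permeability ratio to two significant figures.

Let α = P_Na/P_K. GHK: Vm = 26.7·ln[(Kₒ + α·Naₒ)/(Kᵢ + α·Naᵢ)].
e^(Vm/26.7) = e^(42.9/26.7) = 4.9865
So 4.9865·(Kᵢ + α·Naᵢ) = Kₒ + α·Naₒ → α = (4.9865·136.0 − 4.58) / (113.0 − 4.9865·15.7)
α = (678.2 − 4.58) / (113.0 − 78.29) = 673.6/34.71 = 19.41

19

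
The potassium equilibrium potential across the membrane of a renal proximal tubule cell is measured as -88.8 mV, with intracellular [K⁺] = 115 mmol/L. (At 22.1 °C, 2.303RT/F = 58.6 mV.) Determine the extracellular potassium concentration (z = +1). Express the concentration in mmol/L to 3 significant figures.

Nernst: E = (58.6/1) · log₁₀([out]/[in]), so log₁₀([out]/[in]) = -88.8 × 1 / 58.6 = -1.5154.
[out]/[in] = 10^(-1.5154) = 0.03052.
[out] = 0.03052 × 115 = 3.51 mmol/L.

3.51 mmol/L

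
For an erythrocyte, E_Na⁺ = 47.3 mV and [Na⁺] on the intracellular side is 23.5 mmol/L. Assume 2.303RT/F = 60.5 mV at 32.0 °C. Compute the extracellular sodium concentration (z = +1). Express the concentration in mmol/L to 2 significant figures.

Nernst: E = (60.5/1) · log₁₀([out]/[in]), so log₁₀([out]/[in]) = 47.3 × 1 / 60.5 = 0.7818.
[out]/[in] = 10^(0.7818) = 6.051.
[out] = 6.051 × 23.5 = 142.2 mmol/L.

140 mmol/L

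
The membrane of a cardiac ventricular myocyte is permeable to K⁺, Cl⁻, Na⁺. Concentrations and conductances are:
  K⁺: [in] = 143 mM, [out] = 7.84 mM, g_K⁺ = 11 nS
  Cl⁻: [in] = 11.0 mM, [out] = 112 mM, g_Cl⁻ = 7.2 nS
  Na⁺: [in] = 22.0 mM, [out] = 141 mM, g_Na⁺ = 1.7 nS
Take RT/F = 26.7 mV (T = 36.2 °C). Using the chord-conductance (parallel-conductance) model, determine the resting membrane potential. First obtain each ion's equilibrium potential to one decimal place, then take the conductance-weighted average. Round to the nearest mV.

E_K⁺ = (26.7/1)·ln(7.84/143) = -77.5 mV
E_Cl⁻ = (26.7/-1)·ln(112/11.0) = -62.0 mV
E_Na⁺ = (26.7/1)·ln(141/22.0) = 49.6 mV
Vm = (Σ gᵢEᵢ)/(Σ gᵢ) = (11·-77.5 + 7.2·-62.0 + 1.7·49.6) / (11 + 7.2 + 1.7)
= -1214.58 / 19.9 = -61.03 mV

-61 mV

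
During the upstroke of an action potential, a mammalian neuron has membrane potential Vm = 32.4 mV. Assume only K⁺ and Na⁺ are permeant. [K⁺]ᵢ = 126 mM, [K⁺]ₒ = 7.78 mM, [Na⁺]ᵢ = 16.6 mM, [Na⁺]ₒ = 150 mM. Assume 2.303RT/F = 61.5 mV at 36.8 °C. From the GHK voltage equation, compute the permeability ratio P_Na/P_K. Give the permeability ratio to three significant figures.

4.42

Let α = P_Na/P_K. GHK: Vm = 61.5·log₁₀[(Kₒ + α·Naₒ)/(Kᵢ + α·Naᵢ)].
10^(Vm/61.5) = 10^(32.4/61.5) = 3.3638
So 3.3638·(Kᵢ + α·Naᵢ) = Kₒ + α·Naₒ → α = (3.3638·126.0 − 7.78) / (150.0 − 3.3638·16.6)
α = (423.8 − 7.78) / (150.0 − 55.84) = 416.1/94.16 = 4.419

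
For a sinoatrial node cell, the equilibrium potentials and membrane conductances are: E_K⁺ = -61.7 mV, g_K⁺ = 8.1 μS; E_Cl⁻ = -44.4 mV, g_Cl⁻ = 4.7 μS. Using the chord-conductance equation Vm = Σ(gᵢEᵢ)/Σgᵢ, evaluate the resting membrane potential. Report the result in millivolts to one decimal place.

Σ gᵢEᵢ = 8.1·(-61.7) + 4.7·(-44.4) = -708.45
Σ gᵢ = 8.1 + 4.7 = 12.8
Vm = -708.45 / 12.8 = -55.35 mV

-55.3 mV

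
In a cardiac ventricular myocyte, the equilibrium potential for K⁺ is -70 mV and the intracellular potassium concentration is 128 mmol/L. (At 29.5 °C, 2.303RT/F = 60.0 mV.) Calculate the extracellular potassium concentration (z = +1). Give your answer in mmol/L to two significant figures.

8.7 mmol/L

Nernst: E = (60.0/1) · log₁₀([out]/[in]), so log₁₀([out]/[in]) = -70.0 × 1 / 60.0 = -1.1667.
[out]/[in] = 10^(-1.1667) = 0.06813.
[out] = 0.06813 × 128 = 8.721 mmol/L.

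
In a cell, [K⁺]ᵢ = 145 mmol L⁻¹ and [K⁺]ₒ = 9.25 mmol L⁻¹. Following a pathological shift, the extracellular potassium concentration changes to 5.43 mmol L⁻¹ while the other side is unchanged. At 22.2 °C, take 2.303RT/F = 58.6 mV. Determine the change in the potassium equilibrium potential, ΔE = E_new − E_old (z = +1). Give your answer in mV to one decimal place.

E_old = (58.6/1)·log₁₀(9.25/145) = -70.04 mV
E_new = (58.6/1)·log₁₀(5.43/145) = -83.60 mV
ΔE = -83.60 − (-70.04) = -13.56 mV

-13.6 mV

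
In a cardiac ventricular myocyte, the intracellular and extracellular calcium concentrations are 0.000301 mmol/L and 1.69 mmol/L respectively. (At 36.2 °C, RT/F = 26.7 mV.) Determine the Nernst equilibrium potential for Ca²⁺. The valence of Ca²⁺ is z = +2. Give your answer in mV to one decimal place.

115.3 mV

E = (26.7/z) · ln([Ca²⁺]_out/[Ca²⁺]_in) with z = +2.
= (26.7/2) · ln(1.69/0.000301) = 13.35 · ln(5615)
= 13.35 · (8.6331) = 115.25 mV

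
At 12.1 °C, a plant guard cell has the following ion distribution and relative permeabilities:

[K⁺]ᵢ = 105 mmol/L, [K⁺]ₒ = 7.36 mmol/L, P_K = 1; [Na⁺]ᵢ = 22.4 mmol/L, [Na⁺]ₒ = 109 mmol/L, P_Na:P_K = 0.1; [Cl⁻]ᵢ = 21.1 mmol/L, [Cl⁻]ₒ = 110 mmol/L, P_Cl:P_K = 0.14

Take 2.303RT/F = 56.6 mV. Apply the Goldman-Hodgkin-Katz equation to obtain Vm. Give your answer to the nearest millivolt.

-43 mV

Vm = 56.6 · log₁₀[(Σ P·[cation]ₒ + Σ P·[anion]ᵢ) / (Σ P·[cation]ᵢ + Σ P·[anion]ₒ)]
Numerator = 1×7.36 + 0.1×109 + 0.14×21.1 = 21.21
Denominator = 1×105 + 0.1×22.4 + 0.14×110 = 122.6
Vm = 56.6 · log₁₀(0.17298) = 56.6 × (-0.7620) = -43.13 mV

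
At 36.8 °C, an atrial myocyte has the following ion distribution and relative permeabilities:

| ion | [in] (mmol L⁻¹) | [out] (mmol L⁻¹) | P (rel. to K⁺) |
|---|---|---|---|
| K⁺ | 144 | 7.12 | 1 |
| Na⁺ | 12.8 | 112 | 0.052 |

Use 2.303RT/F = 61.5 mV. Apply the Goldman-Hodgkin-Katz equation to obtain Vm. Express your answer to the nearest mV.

Vm = 61.5 · log₁₀[(Σ P·[cation]ₒ + Σ P·[anion]ᵢ) / (Σ P·[cation]ᵢ + Σ P·[anion]ₒ)]
Numerator = 1×7.12 + 0.052×112 = 12.94
Denominator = 1×144 + 0.052×12.8 = 144.7
Vm = 61.5 · log₁₀(0.089475) = 61.5 × (-1.0483) = -64.47 mV

-64 mV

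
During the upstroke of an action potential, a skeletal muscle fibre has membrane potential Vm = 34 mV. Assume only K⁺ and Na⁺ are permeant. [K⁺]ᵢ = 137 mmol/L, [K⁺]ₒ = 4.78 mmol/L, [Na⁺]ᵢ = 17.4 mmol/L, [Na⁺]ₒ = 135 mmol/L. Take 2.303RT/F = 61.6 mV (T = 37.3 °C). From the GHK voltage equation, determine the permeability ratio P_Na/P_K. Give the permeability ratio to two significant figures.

6.6

Let α = P_Na/P_K. GHK: Vm = 61.6·log₁₀[(Kₒ + α·Naₒ)/(Kᵢ + α·Naᵢ)].
10^(Vm/61.6) = 10^(34.0/61.6) = 3.5641
So 3.5641·(Kᵢ + α·Naᵢ) = Kₒ + α·Naₒ → α = (3.5641·137.0 − 4.78) / (135.0 − 3.5641·17.4)
α = (488.3 − 4.78) / (135.0 − 62.02) = 483.5/72.98 = 6.625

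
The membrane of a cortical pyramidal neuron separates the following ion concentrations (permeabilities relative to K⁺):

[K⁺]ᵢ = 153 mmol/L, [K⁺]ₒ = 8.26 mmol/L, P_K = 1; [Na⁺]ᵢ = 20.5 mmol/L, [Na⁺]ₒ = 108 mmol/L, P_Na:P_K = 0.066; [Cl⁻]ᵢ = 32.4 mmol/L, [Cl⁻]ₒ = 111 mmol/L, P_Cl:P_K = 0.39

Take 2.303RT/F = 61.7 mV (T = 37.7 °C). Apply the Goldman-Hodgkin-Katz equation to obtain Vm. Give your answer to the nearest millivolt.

Vm = 61.7 · log₁₀[(Σ P·[cation]ₒ + Σ P·[anion]ᵢ) / (Σ P·[cation]ᵢ + Σ P·[anion]ₒ)]
Numerator = 1×8.26 + 0.066×108 + 0.39×32.4 = 28.02
Denominator = 1×153 + 0.066×20.5 + 0.39×111 = 197.6
Vm = 61.7 · log₁₀(0.14179) = 61.7 × (-0.8484) = -52.34 mV

-52 mV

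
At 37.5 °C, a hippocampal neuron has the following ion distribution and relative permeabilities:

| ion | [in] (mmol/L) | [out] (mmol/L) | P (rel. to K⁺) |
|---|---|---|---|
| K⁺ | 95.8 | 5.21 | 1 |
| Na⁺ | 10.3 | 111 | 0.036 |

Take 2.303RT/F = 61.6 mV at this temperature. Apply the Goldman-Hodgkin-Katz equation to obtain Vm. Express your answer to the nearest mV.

-63 mV

Vm = 61.6 · log₁₀[(Σ P·[cation]ₒ + Σ P·[anion]ᵢ) / (Σ P·[cation]ᵢ + Σ P·[anion]ₒ)]
Numerator = 1×5.21 + 0.036×111 = 9.206
Denominator = 1×95.8 + 0.036×10.3 = 96.17
Vm = 61.6 · log₁₀(0.095726) = 61.6 × (-1.0190) = -62.77 mV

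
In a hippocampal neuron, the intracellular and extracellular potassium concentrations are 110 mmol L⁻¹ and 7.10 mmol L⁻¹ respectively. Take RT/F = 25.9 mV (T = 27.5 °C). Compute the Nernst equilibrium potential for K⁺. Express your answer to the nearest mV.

E = (25.9/z) · ln([K⁺]_out/[K⁺]_in) with z = +1.
= (25.9/1) · ln(7.10/110) = 25.90 · ln(0.06455)
= 25.90 · (-2.7404) = -70.98 mV

-71 mV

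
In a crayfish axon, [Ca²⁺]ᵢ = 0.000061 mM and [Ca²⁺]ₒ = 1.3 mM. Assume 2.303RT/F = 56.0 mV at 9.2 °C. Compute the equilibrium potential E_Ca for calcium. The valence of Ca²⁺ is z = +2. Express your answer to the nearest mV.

121 mV

E = (56.0/z) · log₁₀([Ca²⁺]_out/[Ca²⁺]_in) with z = +2.
= (56.0/2) · log₁₀(1.3/0.000061) = 28.00 · log₁₀(2.131e+04)
= 28.00 · (4.3286) = 121.20 mV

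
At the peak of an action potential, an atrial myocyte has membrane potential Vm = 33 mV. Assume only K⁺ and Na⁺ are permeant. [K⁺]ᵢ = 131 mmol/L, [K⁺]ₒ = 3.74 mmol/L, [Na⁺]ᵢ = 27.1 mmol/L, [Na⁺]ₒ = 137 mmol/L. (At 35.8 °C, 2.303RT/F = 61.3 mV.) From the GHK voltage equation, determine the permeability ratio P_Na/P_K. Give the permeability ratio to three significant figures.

Let α = P_Na/P_K. GHK: Vm = 61.3·log₁₀[(Kₒ + α·Naₒ)/(Kᵢ + α·Naᵢ)].
10^(Vm/61.3) = 10^(33.0/61.3) = 3.4541
So 3.4541·(Kᵢ + α·Naᵢ) = Kₒ + α·Naₒ → α = (3.4541·131.0 − 3.74) / (137.0 − 3.4541·27.1)
α = (452.5 − 3.74) / (137.0 − 93.61) = 448.7/43.39 = 10.34

10.3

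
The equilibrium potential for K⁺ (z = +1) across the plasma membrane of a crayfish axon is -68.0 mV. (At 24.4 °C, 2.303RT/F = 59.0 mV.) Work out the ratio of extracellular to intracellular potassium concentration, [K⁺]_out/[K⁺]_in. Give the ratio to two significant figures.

0.070

log₁₀([out]/[in]) = E·z/(59.0) = -68.0 × 1 / 59.0 = -1.1525
[out]/[in] = 10^(-1.1525) = 0.07038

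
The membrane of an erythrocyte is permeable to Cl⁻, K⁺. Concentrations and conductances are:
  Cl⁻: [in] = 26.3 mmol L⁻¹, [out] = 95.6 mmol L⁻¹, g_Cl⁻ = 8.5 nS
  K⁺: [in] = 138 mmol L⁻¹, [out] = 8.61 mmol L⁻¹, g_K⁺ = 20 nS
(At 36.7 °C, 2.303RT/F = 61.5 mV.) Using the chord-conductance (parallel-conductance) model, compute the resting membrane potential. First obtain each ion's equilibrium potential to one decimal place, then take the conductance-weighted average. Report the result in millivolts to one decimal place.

E_Cl⁻ = (61.5/-1)·log₁₀(95.6/26.3) = -34.5 mV
E_K⁺ = (61.5/1)·log₁₀(8.61/138) = -74.1 mV
Vm = (Σ gᵢEᵢ)/(Σ gᵢ) = (8.5·-34.5 + 20·-74.1) / (8.5 + 20)
= -1775.25 / 28.5 = -62.29 mV

-62.3 mV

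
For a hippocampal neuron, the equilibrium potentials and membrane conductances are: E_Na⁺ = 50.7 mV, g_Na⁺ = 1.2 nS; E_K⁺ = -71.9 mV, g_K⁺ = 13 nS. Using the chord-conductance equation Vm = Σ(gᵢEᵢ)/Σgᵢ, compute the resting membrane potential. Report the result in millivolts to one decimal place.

-61.5 mV

Σ gᵢEᵢ = 1.2·(50.7) + 13·(-71.9) = -873.86
Σ gᵢ = 1.2 + 13 = 14.2
Vm = -873.86 / 14.2 = -61.54 mV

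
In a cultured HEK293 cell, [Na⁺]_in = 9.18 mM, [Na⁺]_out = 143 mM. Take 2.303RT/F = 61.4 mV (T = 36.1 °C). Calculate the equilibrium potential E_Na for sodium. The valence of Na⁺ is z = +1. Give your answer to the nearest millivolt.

73 mV

E = (61.4/z) · log₁₀([Na⁺]_out/[Na⁺]_in) with z = +1.
= (61.4/1) · log₁₀(143/9.18) = 61.40 · log₁₀(15.58)
= 61.40 · (1.1925) = 73.22 mV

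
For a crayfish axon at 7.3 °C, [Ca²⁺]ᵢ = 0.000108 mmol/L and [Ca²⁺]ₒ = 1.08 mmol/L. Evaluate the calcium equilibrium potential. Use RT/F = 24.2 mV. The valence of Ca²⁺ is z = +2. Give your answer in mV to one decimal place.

E = (24.2/z) · ln([Ca²⁺]_out/[Ca²⁺]_in) with z = +2.
= (24.2/2) · ln(1.08/0.000108) = 12.10 · ln(1e+04)
= 12.10 · (9.2103) = 111.45 mV

111.4 mV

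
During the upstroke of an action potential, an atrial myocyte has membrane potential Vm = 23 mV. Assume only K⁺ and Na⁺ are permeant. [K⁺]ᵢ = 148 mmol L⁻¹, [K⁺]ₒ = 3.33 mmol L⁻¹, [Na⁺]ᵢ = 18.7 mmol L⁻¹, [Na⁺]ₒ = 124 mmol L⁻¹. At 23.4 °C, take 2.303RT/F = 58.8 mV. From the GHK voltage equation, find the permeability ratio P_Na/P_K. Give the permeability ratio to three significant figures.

4.63

Let α = P_Na/P_K. GHK: Vm = 58.8·log₁₀[(Kₒ + α·Naₒ)/(Kᵢ + α·Naᵢ)].
10^(Vm/58.8) = 10^(23.0/58.8) = 2.4613
So 2.4613·(Kᵢ + α·Naᵢ) = Kₒ + α·Naₒ → α = (2.4613·148.0 − 3.33) / (124.0 − 2.4613·18.7)
α = (364.3 − 3.33) / (124.0 − 46.03) = 360.9/77.97 = 4.629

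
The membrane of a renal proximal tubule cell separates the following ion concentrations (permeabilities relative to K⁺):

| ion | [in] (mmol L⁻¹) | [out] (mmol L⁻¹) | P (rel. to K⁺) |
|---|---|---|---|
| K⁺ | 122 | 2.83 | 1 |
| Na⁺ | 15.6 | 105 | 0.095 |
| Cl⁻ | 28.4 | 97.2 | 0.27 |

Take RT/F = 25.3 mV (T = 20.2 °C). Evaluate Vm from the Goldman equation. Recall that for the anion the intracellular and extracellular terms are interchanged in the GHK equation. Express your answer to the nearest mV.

-50 mV

Vm = 25.3 · ln[(Σ P·[cation]ₒ + Σ P·[anion]ᵢ) / (Σ P·[cation]ᵢ + Σ P·[anion]ₒ)]
Numerator = 1×2.83 + 0.095×105 + 0.27×28.4 = 20.47
Denominator = 1×122 + 0.095×15.6 + 0.27×97.2 = 149.7
Vm = 25.3 · ln(0.13674) = 25.3 × (-1.9897) = -50.34 mV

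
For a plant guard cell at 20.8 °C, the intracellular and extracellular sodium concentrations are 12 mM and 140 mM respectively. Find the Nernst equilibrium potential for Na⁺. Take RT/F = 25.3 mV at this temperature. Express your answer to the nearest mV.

E = (25.3/z) · ln([Na⁺]_out/[Na⁺]_in) with z = +1.
= (25.3/1) · ln(140/12) = 25.30 · ln(11.67)
= 25.30 · (2.4567) = 62.16 mV

62 mV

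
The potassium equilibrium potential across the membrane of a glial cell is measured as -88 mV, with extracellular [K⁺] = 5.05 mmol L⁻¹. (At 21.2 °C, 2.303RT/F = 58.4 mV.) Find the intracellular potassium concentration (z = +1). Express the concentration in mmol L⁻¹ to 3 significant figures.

162 mmol L⁻¹

Nernst: E = (58.4/1) · log₁₀([out]/[in]), so log₁₀([out]/[in]) = -88.0 × 1 / 58.4 = -1.5068.
[out]/[in] = 10^(-1.5068) = 0.03113.
[in] = 5.05 / 0.03113 = 162.2 mmol L⁻¹.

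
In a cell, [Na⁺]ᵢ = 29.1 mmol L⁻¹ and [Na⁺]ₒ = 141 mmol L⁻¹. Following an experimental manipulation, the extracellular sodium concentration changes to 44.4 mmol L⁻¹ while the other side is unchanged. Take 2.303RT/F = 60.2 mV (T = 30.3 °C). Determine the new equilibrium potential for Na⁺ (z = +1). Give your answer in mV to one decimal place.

11.0 mV

After the shift: [Na⁺]_out = 44.4, [Na⁺]_in = 29.1 mmol L⁻¹.
E_new = (60.2/1)·log₁₀(44.4/29.1) = 60.20 · (0.1835) = 11.05 mV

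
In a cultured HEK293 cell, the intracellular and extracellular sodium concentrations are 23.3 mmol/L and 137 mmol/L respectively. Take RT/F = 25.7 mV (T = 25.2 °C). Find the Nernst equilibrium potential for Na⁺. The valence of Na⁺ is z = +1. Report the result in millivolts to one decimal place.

45.5 mV

E = (25.7/z) · ln([Na⁺]_out/[Na⁺]_in) with z = +1.
= (25.7/1) · ln(137/23.3) = 25.70 · ln(5.88)
= 25.70 · (1.7715) = 45.53 mV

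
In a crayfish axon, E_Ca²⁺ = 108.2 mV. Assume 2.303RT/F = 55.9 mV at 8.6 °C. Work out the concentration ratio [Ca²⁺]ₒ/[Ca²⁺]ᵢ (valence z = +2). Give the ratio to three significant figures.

log₁₀([out]/[in]) = E·z/(55.9) = 108.2 × 2 / 55.9 = 3.8712
[out]/[in] = 10^(3.8712) = 7434

7430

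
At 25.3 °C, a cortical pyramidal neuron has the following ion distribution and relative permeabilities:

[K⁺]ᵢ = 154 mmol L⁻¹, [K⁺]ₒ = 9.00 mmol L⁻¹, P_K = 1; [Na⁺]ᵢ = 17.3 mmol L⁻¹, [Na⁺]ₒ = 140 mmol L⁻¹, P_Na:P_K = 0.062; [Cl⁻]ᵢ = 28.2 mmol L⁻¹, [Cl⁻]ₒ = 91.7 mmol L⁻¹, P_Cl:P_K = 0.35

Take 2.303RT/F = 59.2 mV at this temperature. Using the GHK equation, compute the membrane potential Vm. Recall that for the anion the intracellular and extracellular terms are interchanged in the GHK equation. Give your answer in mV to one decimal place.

Vm = 59.2 · log₁₀[(Σ P·[cation]ₒ + Σ P·[anion]ᵢ) / (Σ P·[cation]ᵢ + Σ P·[anion]ₒ)]
Numerator = 1×9.00 + 0.062×140 + 0.35×28.2 = 27.55
Denominator = 1×154 + 0.062×17.3 + 0.35×91.7 = 187.2
Vm = 59.2 · log₁₀(0.14719) = 59.2 × (-0.8321) = -49.26 mV

-49.3 mV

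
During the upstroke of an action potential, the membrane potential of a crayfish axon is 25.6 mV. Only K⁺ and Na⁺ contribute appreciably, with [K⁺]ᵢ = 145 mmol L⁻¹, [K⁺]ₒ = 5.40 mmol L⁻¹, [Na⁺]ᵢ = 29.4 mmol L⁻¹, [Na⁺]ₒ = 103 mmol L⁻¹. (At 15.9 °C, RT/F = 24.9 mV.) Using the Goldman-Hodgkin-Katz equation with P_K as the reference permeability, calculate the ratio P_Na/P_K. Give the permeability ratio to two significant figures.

Let α = P_Na/P_K. GHK: Vm = 24.9·ln[(Kₒ + α·Naₒ)/(Kᵢ + α·Naᵢ)].
e^(Vm/24.9) = e^(25.6/24.9) = 2.7958
So 2.7958·(Kᵢ + α·Naᵢ) = Kₒ + α·Naₒ → α = (2.7958·145.0 − 5.4) / (103.0 − 2.7958·29.4)
α = (405.4 − 5.4) / (103.0 − 82.2) = 400/20.8 = 19.23

19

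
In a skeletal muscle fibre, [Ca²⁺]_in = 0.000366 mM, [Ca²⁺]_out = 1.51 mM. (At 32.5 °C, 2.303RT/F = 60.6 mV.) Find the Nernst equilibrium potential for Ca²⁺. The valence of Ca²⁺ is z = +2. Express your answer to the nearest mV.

E = (60.6/z) · log₁₀([Ca²⁺]_out/[Ca²⁺]_in) with z = +2.
= (60.6/2) · log₁₀(1.51/0.000366) = 30.30 · log₁₀(4126)
= 30.30 · (3.6155) = 109.55 mV

110 mV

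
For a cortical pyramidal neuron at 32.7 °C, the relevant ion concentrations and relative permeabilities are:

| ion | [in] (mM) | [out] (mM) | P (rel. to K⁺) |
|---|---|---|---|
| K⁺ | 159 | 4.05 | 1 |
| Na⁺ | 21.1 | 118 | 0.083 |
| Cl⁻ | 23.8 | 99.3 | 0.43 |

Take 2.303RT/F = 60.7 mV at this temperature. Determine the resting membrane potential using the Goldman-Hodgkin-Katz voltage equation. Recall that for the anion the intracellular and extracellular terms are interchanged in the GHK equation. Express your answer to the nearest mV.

Vm = 60.7 · log₁₀[(Σ P·[cation]ₒ + Σ P·[anion]ᵢ) / (Σ P·[cation]ᵢ + Σ P·[anion]ₒ)]
Numerator = 1×4.05 + 0.083×118 + 0.43×23.8 = 24.08
Denominator = 1×159 + 0.083×21.1 + 0.43×99.3 = 203.5
Vm = 60.7 · log₁₀(0.11835) = 60.7 × (-0.9268) = -56.26 mV

-56 mV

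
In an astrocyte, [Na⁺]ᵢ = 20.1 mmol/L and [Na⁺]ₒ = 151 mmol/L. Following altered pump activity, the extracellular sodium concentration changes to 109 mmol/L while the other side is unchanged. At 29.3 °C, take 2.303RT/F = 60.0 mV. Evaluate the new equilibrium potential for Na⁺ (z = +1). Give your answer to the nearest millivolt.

After the shift: [Na⁺]_out = 109, [Na⁺]_in = 20.1 mmol/L.
E_new = (60.0/1)·log₁₀(109/20.1) = 60.00 · (0.7342) = 44.05 mV

44 mV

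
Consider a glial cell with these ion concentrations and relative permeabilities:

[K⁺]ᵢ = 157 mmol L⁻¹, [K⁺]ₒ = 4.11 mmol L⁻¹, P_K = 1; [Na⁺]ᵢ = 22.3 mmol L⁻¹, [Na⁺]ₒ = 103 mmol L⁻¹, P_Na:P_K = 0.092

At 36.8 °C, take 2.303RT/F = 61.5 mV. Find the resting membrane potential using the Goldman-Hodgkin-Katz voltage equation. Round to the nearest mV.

-66 mV

Vm = 61.5 · log₁₀[(Σ P·[cation]ₒ + Σ P·[anion]ᵢ) / (Σ P·[cation]ᵢ + Σ P·[anion]ₒ)]
Numerator = 1×4.11 + 0.092×103 = 13.59
Denominator = 1×157 + 0.092×22.3 = 159.1
Vm = 61.5 · log₁₀(0.085419) = 61.5 × (-1.0684) = -65.71 mV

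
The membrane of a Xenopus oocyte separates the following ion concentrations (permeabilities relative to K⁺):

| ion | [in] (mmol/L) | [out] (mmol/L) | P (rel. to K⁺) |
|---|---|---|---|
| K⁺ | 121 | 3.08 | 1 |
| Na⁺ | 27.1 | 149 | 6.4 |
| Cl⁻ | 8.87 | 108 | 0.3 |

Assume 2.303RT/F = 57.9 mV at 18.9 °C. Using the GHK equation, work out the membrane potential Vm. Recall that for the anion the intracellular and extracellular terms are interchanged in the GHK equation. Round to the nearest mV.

27 mV

Vm = 57.9 · log₁₀[(Σ P·[cation]ₒ + Σ P·[anion]ᵢ) / (Σ P·[cation]ᵢ + Σ P·[anion]ₒ)]
Numerator = 1×3.08 + 6.4×149 + 0.3×8.87 = 959.3
Denominator = 1×121 + 6.4×27.1 + 0.3×108 = 326.8
Vm = 57.9 · log₁₀(2.9352) = 57.9 × (0.4676) = 27.08 mV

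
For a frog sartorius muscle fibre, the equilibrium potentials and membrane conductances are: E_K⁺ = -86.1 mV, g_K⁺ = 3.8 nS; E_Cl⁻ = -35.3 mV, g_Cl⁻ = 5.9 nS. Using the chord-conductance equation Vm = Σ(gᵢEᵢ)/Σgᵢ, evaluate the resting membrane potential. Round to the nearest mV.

-55 mV

Σ gᵢEᵢ = 3.8·(-86.1) + 5.9·(-35.3) = -535.45
Σ gᵢ = 3.8 + 5.9 = 9.7
Vm = -535.45 / 9.7 = -55.20 mV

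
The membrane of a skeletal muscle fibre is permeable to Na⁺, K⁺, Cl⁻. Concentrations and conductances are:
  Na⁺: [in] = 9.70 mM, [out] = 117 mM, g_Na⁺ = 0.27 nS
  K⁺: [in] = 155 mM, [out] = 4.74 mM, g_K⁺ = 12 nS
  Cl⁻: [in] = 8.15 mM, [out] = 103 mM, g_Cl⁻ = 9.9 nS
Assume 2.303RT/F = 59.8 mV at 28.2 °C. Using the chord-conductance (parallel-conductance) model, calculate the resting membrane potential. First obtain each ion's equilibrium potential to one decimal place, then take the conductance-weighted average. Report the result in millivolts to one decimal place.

-77.7 mV

E_Na⁺ = (59.8/1)·log₁₀(117/9.70) = 64.7 mV
E_K⁺ = (59.8/1)·log₁₀(4.74/155) = -90.6 mV
E_Cl⁻ = (59.8/-1)·log₁₀(103/8.15) = -65.9 mV
Vm = (Σ gᵢEᵢ)/(Σ gᵢ) = (0.27·64.7 + 12·-90.6 + 9.9·-65.9) / (0.27 + 12 + 9.9)
= -1722.14 / 22.17 = -77.68 mV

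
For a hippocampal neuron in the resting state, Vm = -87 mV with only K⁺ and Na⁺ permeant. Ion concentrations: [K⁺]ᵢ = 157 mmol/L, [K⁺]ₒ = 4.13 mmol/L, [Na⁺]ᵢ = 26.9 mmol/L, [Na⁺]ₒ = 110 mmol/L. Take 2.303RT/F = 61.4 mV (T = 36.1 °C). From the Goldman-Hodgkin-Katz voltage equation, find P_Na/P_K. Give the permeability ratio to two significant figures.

0.017

Let α = P_Na/P_K. GHK: Vm = 61.4·log₁₀[(Kₒ + α·Naₒ)/(Kᵢ + α·Naᵢ)].
10^(Vm/61.4) = 10^(-87.0/61.4) = 0.038288
So 0.038288·(Kᵢ + α·Naᵢ) = Kₒ + α·Naₒ → α = (0.038288·157.0 − 4.13) / (110.0 − 0.038288·26.9)
α = (6.011 − 4.13) / (110.0 − 1.03) = 1.881/109 = 0.01726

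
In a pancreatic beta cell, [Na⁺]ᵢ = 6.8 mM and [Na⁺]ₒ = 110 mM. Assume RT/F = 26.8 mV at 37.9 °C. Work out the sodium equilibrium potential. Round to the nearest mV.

75 mV

E = (26.8/z) · ln([Na⁺]_out/[Na⁺]_in) with z = +1.
= (26.8/1) · ln(110/6.8) = 26.80 · ln(16.18)
= 26.80 · (2.7836) = 74.60 mV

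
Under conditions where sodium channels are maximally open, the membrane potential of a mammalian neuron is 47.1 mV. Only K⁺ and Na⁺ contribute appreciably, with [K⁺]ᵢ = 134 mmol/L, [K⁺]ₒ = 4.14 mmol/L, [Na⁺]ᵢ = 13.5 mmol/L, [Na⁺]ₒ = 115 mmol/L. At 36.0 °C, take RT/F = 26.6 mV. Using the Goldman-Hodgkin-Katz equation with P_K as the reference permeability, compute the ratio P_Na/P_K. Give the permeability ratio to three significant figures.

Let α = P_Na/P_K. GHK: Vm = 26.6·ln[(Kₒ + α·Naₒ)/(Kᵢ + α·Naᵢ)].
e^(Vm/26.6) = e^(47.1/26.6) = 5.8748
So 5.8748·(Kᵢ + α·Naᵢ) = Kₒ + α·Naₒ → α = (5.8748·134.0 − 4.14) / (115.0 − 5.8748·13.5)
α = (787.2 − 4.14) / (115.0 − 79.31) = 783.1/35.69 = 21.94

21.9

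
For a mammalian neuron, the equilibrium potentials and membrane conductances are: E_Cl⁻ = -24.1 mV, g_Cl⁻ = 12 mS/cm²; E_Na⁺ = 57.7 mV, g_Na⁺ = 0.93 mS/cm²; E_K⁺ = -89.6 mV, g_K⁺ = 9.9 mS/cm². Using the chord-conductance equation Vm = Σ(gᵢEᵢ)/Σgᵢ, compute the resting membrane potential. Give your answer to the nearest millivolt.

-49 mV

Σ gᵢEᵢ = 12·(-24.1) + 0.93·(57.7) + 9.9·(-89.6) = -1122.58
Σ gᵢ = 12 + 0.93 + 9.9 = 22.83
Vm = -1122.58 / 22.83 = -49.17 mV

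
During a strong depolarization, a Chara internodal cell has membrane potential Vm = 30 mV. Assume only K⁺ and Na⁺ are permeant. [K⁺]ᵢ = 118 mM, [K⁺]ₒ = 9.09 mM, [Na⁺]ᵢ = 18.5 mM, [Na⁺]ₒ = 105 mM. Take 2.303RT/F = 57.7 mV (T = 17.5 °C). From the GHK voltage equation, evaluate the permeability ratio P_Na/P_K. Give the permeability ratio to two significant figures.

Let α = P_Na/P_K. GHK: Vm = 57.7·log₁₀[(Kₒ + α·Naₒ)/(Kᵢ + α·Naᵢ)].
10^(Vm/57.7) = 10^(30.0/57.7) = 3.3108
So 3.3108·(Kᵢ + α·Naᵢ) = Kₒ + α·Naₒ → α = (3.3108·118.0 − 9.09) / (105.0 − 3.3108·18.5)
α = (390.7 − 9.09) / (105.0 − 61.25) = 381.6/43.75 = 8.722

8.7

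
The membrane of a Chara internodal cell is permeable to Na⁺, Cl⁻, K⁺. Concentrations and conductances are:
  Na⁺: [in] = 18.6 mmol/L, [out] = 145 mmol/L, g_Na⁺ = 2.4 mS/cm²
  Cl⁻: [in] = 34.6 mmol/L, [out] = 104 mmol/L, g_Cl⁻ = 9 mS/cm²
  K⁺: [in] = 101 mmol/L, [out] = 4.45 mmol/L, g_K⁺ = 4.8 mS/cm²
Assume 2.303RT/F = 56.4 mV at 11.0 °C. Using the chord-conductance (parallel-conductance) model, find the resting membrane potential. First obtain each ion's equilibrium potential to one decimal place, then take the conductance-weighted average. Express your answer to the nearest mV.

E_Na⁺ = (56.4/1)·log₁₀(145/18.6) = 50.3 mV
E_Cl⁻ = (56.4/-1)·log₁₀(104/34.6) = -27.0 mV
E_K⁺ = (56.4/1)·log₁₀(4.45/101) = -76.5 mV
Vm = (Σ gᵢEᵢ)/(Σ gᵢ) = (2.4·50.3 + 9·-27.0 + 4.8·-76.5) / (2.4 + 9 + 4.8)
= -489.48 / 16.2 = -30.21 mV

-30 mV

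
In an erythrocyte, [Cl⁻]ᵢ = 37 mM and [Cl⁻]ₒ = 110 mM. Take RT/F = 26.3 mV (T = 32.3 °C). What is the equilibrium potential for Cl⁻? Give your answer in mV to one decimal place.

E = (26.3/z) · ln([Cl⁻]_out/[Cl⁻]_in) with z = -1.
For an anion, dividing by z = -1 reverses the sign.
= (26.3/-1) · ln(110/37) = -26.30 · ln(2.973)
= -26.30 · (1.0896) = -28.66 mV

-28.7 mV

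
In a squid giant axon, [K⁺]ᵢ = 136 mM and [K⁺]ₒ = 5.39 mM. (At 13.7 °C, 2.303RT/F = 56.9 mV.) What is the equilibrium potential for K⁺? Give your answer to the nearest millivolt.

-80 mV

E = (56.9/z) · log₁₀([K⁺]_out/[K⁺]_in) with z = +1.
= (56.9/1) · log₁₀(5.39/136) = 56.90 · log₁₀(0.03963)
= 56.90 · (-1.4020) = -79.77 mV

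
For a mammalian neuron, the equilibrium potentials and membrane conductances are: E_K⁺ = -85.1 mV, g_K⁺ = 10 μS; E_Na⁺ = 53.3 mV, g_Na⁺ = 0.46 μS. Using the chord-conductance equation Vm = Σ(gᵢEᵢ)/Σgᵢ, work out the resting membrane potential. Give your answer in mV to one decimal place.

Σ gᵢEᵢ = 10·(-85.1) + 0.46·(53.3) = -826.48
Σ gᵢ = 10 + 0.46 = 10.46
Vm = -826.48 / 10.46 = -79.01 mV

-79.0 mV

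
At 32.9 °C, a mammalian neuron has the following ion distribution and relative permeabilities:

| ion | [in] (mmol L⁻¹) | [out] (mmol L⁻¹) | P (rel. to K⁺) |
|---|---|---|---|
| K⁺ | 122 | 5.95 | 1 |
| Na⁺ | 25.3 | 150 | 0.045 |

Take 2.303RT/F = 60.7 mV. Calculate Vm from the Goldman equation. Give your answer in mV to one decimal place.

Vm = 60.7 · log₁₀[(Σ P·[cation]ₒ + Σ P·[anion]ᵢ) / (Σ P·[cation]ᵢ + Σ P·[anion]ₒ)]
Numerator = 1×5.95 + 0.045×150 = 12.7
Denominator = 1×122 + 0.045×25.3 = 123.1
Vm = 60.7 · log₁₀(0.10314) = 60.7 × (-0.9866) = -59.89 mV

-59.9 mV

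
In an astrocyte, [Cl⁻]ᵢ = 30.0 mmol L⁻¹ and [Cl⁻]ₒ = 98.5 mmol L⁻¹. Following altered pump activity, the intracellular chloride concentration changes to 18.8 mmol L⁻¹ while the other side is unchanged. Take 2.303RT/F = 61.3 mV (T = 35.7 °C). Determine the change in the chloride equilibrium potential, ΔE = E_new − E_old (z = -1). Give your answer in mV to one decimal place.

E_old = (61.3/-1)·log₁₀(98.5/30.0) = -31.65 mV
E_new = (61.3/-1)·log₁₀(98.5/18.8) = -44.09 mV
ΔE = -44.09 − (-31.65) = -12.44 mV

-12.4 mV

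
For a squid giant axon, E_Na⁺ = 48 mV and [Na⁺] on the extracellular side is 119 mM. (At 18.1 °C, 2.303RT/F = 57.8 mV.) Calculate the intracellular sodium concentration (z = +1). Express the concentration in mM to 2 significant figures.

Nernst: E = (57.8/1) · log₁₀([out]/[in]), so log₁₀([out]/[in]) = 48.0 × 1 / 57.8 = 0.8304.
[out]/[in] = 10^(0.8304) = 6.768.
[in] = 119 / 6.768 = 17.58 mM.

18 mM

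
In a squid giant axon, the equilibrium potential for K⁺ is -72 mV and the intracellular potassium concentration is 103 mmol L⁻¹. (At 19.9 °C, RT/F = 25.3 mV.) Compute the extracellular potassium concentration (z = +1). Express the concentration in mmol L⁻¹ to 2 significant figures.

6.0 mmol L⁻¹

Nernst: E = (25.3/1) · ln([out]/[in]), so ln([out]/[in]) = -72.0 × 1 / 25.3 = -2.8458.
[out]/[in] = e^(-2.8458) = 0.05808.
[out] = 0.05808 × 103 = 5.983 mmol L⁻¹.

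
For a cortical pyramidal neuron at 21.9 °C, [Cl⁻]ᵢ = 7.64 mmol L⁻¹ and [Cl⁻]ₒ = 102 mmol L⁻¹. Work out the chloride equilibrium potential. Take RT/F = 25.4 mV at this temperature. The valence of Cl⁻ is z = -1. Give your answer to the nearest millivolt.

E = (25.4/z) · ln([Cl⁻]_out/[Cl⁻]_in) with z = -1.
For an anion, dividing by z = -1 reverses the sign.
= (25.4/-1) · ln(102/7.64) = -25.40 · ln(13.35)
= -25.40 · (2.5916) = -65.83 mV

-66 mV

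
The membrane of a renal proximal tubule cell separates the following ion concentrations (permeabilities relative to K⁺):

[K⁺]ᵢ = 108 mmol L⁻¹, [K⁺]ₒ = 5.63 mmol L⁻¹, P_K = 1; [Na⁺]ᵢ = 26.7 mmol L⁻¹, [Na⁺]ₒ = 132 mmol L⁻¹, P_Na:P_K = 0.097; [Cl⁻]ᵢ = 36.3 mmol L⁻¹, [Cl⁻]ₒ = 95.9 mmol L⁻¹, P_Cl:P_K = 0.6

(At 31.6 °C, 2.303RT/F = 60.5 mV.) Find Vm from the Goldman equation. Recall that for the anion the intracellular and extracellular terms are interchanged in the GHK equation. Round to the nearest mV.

Vm = 60.5 · log₁₀[(Σ P·[cation]ₒ + Σ P·[anion]ᵢ) / (Σ P·[cation]ᵢ + Σ P·[anion]ₒ)]
Numerator = 1×5.63 + 0.097×132 + 0.6×36.3 = 40.21
Denominator = 1×108 + 0.097×26.7 + 0.6×95.9 = 168.1
Vm = 60.5 · log₁₀(0.23918) = 60.5 × (-0.6213) = -37.59 mV

-38 mV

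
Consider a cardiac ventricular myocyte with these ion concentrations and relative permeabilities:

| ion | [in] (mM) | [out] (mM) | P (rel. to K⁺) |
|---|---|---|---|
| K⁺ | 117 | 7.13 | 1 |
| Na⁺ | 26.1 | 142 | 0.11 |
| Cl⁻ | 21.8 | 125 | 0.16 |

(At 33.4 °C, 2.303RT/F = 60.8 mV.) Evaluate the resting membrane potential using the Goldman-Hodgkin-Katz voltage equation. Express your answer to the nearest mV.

-44 mV

Vm = 60.8 · log₁₀[(Σ P·[cation]ₒ + Σ P·[anion]ᵢ) / (Σ P·[cation]ᵢ + Σ P·[anion]ₒ)]
Numerator = 1×7.13 + 0.11×142 + 0.16×21.8 = 26.24
Denominator = 1×117 + 0.11×26.1 + 0.16×125 = 139.9
Vm = 60.8 · log₁₀(0.18759) = 60.8 × (-0.7268) = -44.19 mV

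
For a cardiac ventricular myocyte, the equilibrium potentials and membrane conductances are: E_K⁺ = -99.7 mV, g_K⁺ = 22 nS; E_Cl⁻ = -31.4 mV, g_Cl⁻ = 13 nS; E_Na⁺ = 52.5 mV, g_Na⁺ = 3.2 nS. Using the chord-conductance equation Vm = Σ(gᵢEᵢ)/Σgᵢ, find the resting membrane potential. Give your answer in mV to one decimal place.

Σ gᵢEᵢ = 22·(-99.7) + 13·(-31.4) + 3.2·(52.5) = -2433.60
Σ gᵢ = 22 + 13 + 3.2 = 38.2
Vm = -2433.60 / 38.2 = -63.71 mV

-63.7 mV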